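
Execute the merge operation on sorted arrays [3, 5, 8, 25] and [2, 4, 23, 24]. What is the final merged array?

Merging process:

Compare 3 vs 2: take 2 from right. Merged: [2]
Compare 3 vs 4: take 3 from left. Merged: [2, 3]
Compare 5 vs 4: take 4 from right. Merged: [2, 3, 4]
Compare 5 vs 23: take 5 from left. Merged: [2, 3, 4, 5]
Compare 8 vs 23: take 8 from left. Merged: [2, 3, 4, 5, 8]
Compare 25 vs 23: take 23 from right. Merged: [2, 3, 4, 5, 8, 23]
Compare 25 vs 24: take 24 from right. Merged: [2, 3, 4, 5, 8, 23, 24]
Append remaining from left: [25]. Merged: [2, 3, 4, 5, 8, 23, 24, 25]

Final merged array: [2, 3, 4, 5, 8, 23, 24, 25]
Total comparisons: 7

The merged array is [2, 3, 4, 5, 8, 23, 24, 25], requiring 7 comparisons. The merge step runs in O(n) time where n is the total number of elements.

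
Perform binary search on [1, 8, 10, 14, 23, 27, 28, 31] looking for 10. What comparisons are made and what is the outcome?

Binary search for 10 in [1, 8, 10, 14, 23, 27, 28, 31]:

lo=0, hi=7, mid=3, arr[mid]=14 -> 14 > 10, search left half
lo=0, hi=2, mid=1, arr[mid]=8 -> 8 < 10, search right half
lo=2, hi=2, mid=2, arr[mid]=10 -> Found target at index 2!

Binary search finds 10 at index 2 after 3 comparisons. The search repeatedly halves the search space by comparing with the middle element.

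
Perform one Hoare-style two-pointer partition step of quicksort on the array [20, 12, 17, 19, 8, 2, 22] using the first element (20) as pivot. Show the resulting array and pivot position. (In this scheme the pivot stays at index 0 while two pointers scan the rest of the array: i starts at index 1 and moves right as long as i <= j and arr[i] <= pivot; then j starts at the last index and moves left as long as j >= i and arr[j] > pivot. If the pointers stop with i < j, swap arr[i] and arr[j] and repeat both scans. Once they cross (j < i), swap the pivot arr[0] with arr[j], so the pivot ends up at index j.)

Hoare-style two-pointer partition with pivot = 20:

Initial array: [20, 12, 17, 19, 8, 2, 22]

Pointers start at i = 1, j = 6.
i ends at 6, j ends at 5: the pointers have crossed (j < i), so scanning stops.

Swap pivot arr[0] with arr[5] to place pivot at position 5: [2, 12, 17, 19, 8, 20, 22]
Pivot position: 5

After partitioning with pivot 20, the array becomes [2, 12, 17, 19, 8, 20, 22]. The pivot is placed at index 5. All elements to the left of the pivot are <= 20, and all elements to the right are > 20.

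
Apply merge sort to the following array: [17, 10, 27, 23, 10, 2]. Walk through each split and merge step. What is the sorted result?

Merge sort trace:

Split: [17, 10, 27, 23, 10, 2] -> [17, 10, 27] and [23, 10, 2]
  Split: [17, 10, 27] -> [17] and [10, 27]
    Split: [10, 27] -> [10] and [27]
    Merge: [10] + [27] -> [10, 27]
  Merge: [17] + [10, 27] -> [10, 17, 27]
  Split: [23, 10, 2] -> [23] and [10, 2]
    Split: [10, 2] -> [10] and [2]
    Merge: [10] + [2] -> [2, 10]
  Merge: [23] + [2, 10] -> [2, 10, 23]
Merge: [10, 17, 27] + [2, 10, 23] -> [2, 10, 10, 17, 23, 27]

Final sorted array: [2, 10, 10, 17, 23, 27]

The merge sort proceeds by recursively splitting the array and merging sorted halves.
After all merges, the sorted array is [2, 10, 10, 17, 23, 27].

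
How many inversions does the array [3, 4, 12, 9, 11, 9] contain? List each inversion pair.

Finding inversions in [3, 4, 12, 9, 11, 9]:

(2, 3): arr[2]=12 > arr[3]=9
(2, 4): arr[2]=12 > arr[4]=11
(2, 5): arr[2]=12 > arr[5]=9
(4, 5): arr[4]=11 > arr[5]=9

Total inversions: 4

The array has 4 inversion(s): (2,3), (2,4), (2,5), (4,5). Each pair (i,j) satisfies i < j and arr[i] > arr[j].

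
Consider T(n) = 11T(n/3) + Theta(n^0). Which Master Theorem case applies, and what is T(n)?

Master Theorem for T(n) = 11T(n/3) + O(n^0):

a = 11, b = 3, c = 0
log_b(a) = log_3(11) = 2.1827

Case 1: c = 0 < log_3(11) = 2.1827
T(n) = O(n^(log_3 11))

For T(n) = 11T(n/3) + O(n^0): log_3(11) = 2.1827. This is Case 1 of the Master Theorem (c < log_b(a), work dominated by leaves), giving O(n^(log_3 11)).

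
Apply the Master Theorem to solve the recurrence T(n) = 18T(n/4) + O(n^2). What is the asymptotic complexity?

Master Theorem for T(n) = 18T(n/4) + O(n^2):

a = 18, b = 4, c = 2
log_b(a) = log_4(18) = 2.0850

Case 1: c = 2 < log_4(18) = 2.0850
T(n) = O(n^(log_4 18))

For T(n) = 18T(n/4) + O(n^2): log_4(18) = 2.0850. This is Case 1 of the Master Theorem (c < log_b(a), work dominated by leaves), giving O(n^(log_4 18)).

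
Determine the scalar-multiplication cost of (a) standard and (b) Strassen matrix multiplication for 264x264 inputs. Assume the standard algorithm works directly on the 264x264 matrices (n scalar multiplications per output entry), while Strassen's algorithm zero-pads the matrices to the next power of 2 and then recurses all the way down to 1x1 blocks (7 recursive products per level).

Matrix multiplication for 264x264 matrices:

Strassen's algorithm requires power-of-2 dimensions. Pad 264x264 to 512x512 (next power of 2).

Standard algorithm: 264^3 = 18399744 multiplications
Strassen's algorithm: 7^(log2(512)) = 7^9 = 40353607 multiplications
Difference: 18399744 - 40353607 = -21953863 (Strassen uses MORE here due to padding overhead — for small or just-over-power-of-2 n, padding can outweigh the per-level savings)

Standard: 18399744 multiplications (264^3). Strassen: 40353607 multiplications (7^9, after padding to 512x512). Strassen reduces 8 recursive multiplications to 7 at each level.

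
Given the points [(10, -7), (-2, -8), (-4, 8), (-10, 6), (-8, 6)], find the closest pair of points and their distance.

Computing all pairwise distances among 5 points:

d((10, -7), (-2, -8)) = 12.0416
d((10, -7), (-4, 8)) = 20.5183
d((10, -7), (-10, 6)) = 23.8537
d((10, -7), (-8, 6)) = 22.2036
d((-2, -8), (-4, 8)) = 16.1245
d((-2, -8), (-10, 6)) = 16.1245
d((-2, -8), (-8, 6)) = 15.2315
d((-4, 8), (-10, 6)) = 6.3246
d((-4, 8), (-8, 6)) = 4.4721
d((-10, 6), (-8, 6)) = 2.0 <-- minimum

Closest pair: (-10, 6) and (-8, 6) with distance 2.0

The closest pair is (-10, 6) and (-8, 6) with Euclidean distance 2.0. For 5 points, brute-force pairwise comparison is shown above. For large n, the divide-and-conquer algorithm (sort by x, recurse on halves, check the dividing strip) achieves O(n log n).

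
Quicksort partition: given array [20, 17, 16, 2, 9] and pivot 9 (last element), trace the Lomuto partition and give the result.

Lomuto partition with pivot = 9:

Initial array: [20, 17, 16, 2, 9]

arr[0]=20 > 9: no swap
arr[1]=17 > 9: no swap
arr[2]=16 > 9: no swap
arr[3]=2 <= 9: swap with position 0, array becomes [2, 17, 16, 20, 9]

Place pivot at position 1: [2, 9, 16, 20, 17]
Pivot position: 1

After partitioning with pivot 9, the array becomes [2, 9, 16, 20, 17]. The pivot is placed at index 1. All elements to the left of the pivot are <= 9, and all elements to the right are > 9.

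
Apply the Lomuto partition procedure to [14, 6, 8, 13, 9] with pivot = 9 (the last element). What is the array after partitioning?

Lomuto partition with pivot = 9:

Initial array: [14, 6, 8, 13, 9]

arr[0]=14 > 9: no swap
arr[1]=6 <= 9: swap with position 0, array becomes [6, 14, 8, 13, 9]
arr[2]=8 <= 9: swap with position 1, array becomes [6, 8, 14, 13, 9]
arr[3]=13 > 9: no swap

Place pivot at position 2: [6, 8, 9, 13, 14]
Pivot position: 2

After partitioning with pivot 9, the array becomes [6, 8, 9, 13, 14]. The pivot is placed at index 2. All elements to the left of the pivot are <= 9, and all elements to the right are > 9.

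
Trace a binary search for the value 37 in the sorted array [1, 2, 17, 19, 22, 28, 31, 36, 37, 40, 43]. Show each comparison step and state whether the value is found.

Binary search for 37 in [1, 2, 17, 19, 22, 28, 31, 36, 37, 40, 43]:

lo=0, hi=10, mid=5, arr[mid]=28 -> 28 < 37, search right half
lo=6, hi=10, mid=8, arr[mid]=37 -> Found target at index 8!

Binary search finds 37 at index 8 after 2 comparisons. The search repeatedly halves the search space by comparing with the middle element.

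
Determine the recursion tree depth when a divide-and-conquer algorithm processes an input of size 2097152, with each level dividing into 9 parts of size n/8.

For divide and conquer with division factor 8:

Problem sizes at each level:
Level 0: 2097152
Level 1: 262144
Level 2: 32768
Level 3: 4096
Level 4: 512
Level 5: 64
Level 6: 8
Level 7: 1

The root is level 0 and the size-1 base case is level 7 (the tree spans levels 0 through 7, i.e. 8 levels counting the root), so the depth is the number of divisions: log_8(2097152) = 7

The recursion tree depth is log_8(2097152) = 7. At each level, the problem size is divided by 8, so it takes 7 divisions to reduce to a base case of size 1. The algorithm makes 9 recursive calls at each level.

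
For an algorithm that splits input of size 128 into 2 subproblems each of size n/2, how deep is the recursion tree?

For divide and conquer with division factor 2:

Problem sizes at each level:
Level 0: 128
Level 1: 64
Level 2: 32
Level 3: 16
Level 4: 8
Level 5: 4
Level 6: 2
Level 7: 1

The root is level 0 and the size-1 base case is level 7 (the tree spans levels 0 through 7, i.e. 8 levels counting the root), so the depth is the number of divisions: log_2(128) = 7

The recursion tree depth is log_2(128) = 7. At each level, the problem size is divided by 2, so it takes 7 divisions to reduce to a base case of size 1. The algorithm makes 2 recursive calls at each level.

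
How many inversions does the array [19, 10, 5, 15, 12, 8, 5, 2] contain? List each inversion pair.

Finding inversions in [19, 10, 5, 15, 12, 8, 5, 2]:

(0, 1): arr[0]=19 > arr[1]=10
(0, 2): arr[0]=19 > arr[2]=5
(0, 3): arr[0]=19 > arr[3]=15
(0, 4): arr[0]=19 > arr[4]=12
(0, 5): arr[0]=19 > arr[5]=8
(0, 6): arr[0]=19 > arr[6]=5
(0, 7): arr[0]=19 > arr[7]=2
(1, 2): arr[1]=10 > arr[2]=5
(1, 5): arr[1]=10 > arr[5]=8
(1, 6): arr[1]=10 > arr[6]=5
(1, 7): arr[1]=10 > arr[7]=2
(2, 7): arr[2]=5 > arr[7]=2
(3, 4): arr[3]=15 > arr[4]=12
(3, 5): arr[3]=15 > arr[5]=8
(3, 6): arr[3]=15 > arr[6]=5
(3, 7): arr[3]=15 > arr[7]=2
(4, 5): arr[4]=12 > arr[5]=8
(4, 6): arr[4]=12 > arr[6]=5
(4, 7): arr[4]=12 > arr[7]=2
(5, 6): arr[5]=8 > arr[6]=5
(5, 7): arr[5]=8 > arr[7]=2
(6, 7): arr[6]=5 > arr[7]=2

Total inversions: 22

The array has 22 inversion(s): (0,1), (0,2), (0,3), (0,4), (0,5), (0,6), (0,7), (1,2), (1,5), (1,6), (1,7), (2,7), (3,4), (3,5), (3,6), (3,7), (4,5), (4,6), (4,7), (5,6), (5,7), (6,7). Each pair (i,j) satisfies i < j and arr[i] > arr[j].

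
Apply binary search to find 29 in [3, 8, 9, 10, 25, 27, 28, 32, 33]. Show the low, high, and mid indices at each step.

Binary search for 29 in [3, 8, 9, 10, 25, 27, 28, 32, 33]:

lo=0, hi=8, mid=4, arr[mid]=25 -> 25 < 29, search right half
lo=5, hi=8, mid=6, arr[mid]=28 -> 28 < 29, search right half
lo=7, hi=8, mid=7, arr[mid]=32 -> 32 > 29, search left half
lo=7 > hi=6, target 29 not found

Binary search determines that 29 is not in the array after 3 comparisons. The search space was exhausted without finding the target.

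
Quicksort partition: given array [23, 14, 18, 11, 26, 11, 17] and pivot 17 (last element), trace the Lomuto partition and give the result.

Lomuto partition with pivot = 17:

Initial array: [23, 14, 18, 11, 26, 11, 17]

arr[0]=23 > 17: no swap
arr[1]=14 <= 17: swap with position 0, array becomes [14, 23, 18, 11, 26, 11, 17]
arr[2]=18 > 17: no swap
arr[3]=11 <= 17: swap with position 1, array becomes [14, 11, 18, 23, 26, 11, 17]
arr[4]=26 > 17: no swap
arr[5]=11 <= 17: swap with position 2, array becomes [14, 11, 11, 23, 26, 18, 17]

Place pivot at position 3: [14, 11, 11, 17, 26, 18, 23]
Pivot position: 3

After partitioning with pivot 17, the array becomes [14, 11, 11, 17, 26, 18, 23]. The pivot is placed at index 3. All elements to the left of the pivot are <= 17, and all elements to the right are > 17.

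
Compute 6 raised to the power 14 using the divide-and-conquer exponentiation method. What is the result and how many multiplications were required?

Computing 6^14 by squaring (build up from 6^1; each line after the first costs one multiplication):

6^1 = 6
6^2 = (6^1)^2 = 6^2 = 36
6^3 = 6 * 6^2 = 6 * 36 = 216
6^6 = (6^3)^2 = 216^2 = 46656
6^7 = 6 * 6^6 = 6 * 46656 = 279936
6^14 = (6^7)^2 = 279936^2 = 78364164096

Result: 78364164096
Multiplications needed: 5 (5 lines after 6^1)

6^14 = 78364164096. Using exponentiation by squaring, this requires 5 multiplications. The key idea: if the exponent is even, square the half-power; if odd, multiply by the base once.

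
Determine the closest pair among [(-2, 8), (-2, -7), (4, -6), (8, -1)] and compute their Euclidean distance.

Computing all pairwise distances among 4 points:

d((-2, 8), (-2, -7)) = 15.0
d((-2, 8), (4, -6)) = 15.2315
d((-2, 8), (8, -1)) = 13.4536
d((-2, -7), (4, -6)) = 6.0828 <-- minimum
d((-2, -7), (8, -1)) = 11.6619
d((4, -6), (8, -1)) = 6.4031

Closest pair: (-2, -7) and (4, -6) with distance 6.0828

The closest pair is (-2, -7) and (4, -6) with Euclidean distance 6.0828. For 4 points, brute-force pairwise comparison is shown above. For large n, the divide-and-conquer algorithm (sort by x, recurse on halves, check the dividing strip) achieves O(n log n).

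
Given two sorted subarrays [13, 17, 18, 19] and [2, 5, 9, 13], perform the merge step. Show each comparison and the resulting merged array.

Merging process:

Compare 13 vs 2: take 2 from right. Merged: [2]
Compare 13 vs 5: take 5 from right. Merged: [2, 5]
Compare 13 vs 9: take 9 from right. Merged: [2, 5, 9]
Compare 13 vs 13: take 13 from left. Merged: [2, 5, 9, 13]
Compare 17 vs 13: take 13 from right. Merged: [2, 5, 9, 13, 13]
Append remaining from left: [17, 18, 19]. Merged: [2, 5, 9, 13, 13, 17, 18, 19]

Final merged array: [2, 5, 9, 13, 13, 17, 18, 19]
Total comparisons: 5

The merged array is [2, 5, 9, 13, 13, 17, 18, 19], requiring 5 comparisons. The merge step runs in O(n) time where n is the total number of elements.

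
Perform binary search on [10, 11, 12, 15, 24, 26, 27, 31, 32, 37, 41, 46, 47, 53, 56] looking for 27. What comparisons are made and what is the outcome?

Binary search for 27 in [10, 11, 12, 15, 24, 26, 27, 31, 32, 37, 41, 46, 47, 53, 56]:

lo=0, hi=14, mid=7, arr[mid]=31 -> 31 > 27, search left half
lo=0, hi=6, mid=3, arr[mid]=15 -> 15 < 27, search right half
lo=4, hi=6, mid=5, arr[mid]=26 -> 26 < 27, search right half
lo=6, hi=6, mid=6, arr[mid]=27 -> Found target at index 6!

Binary search finds 27 at index 6 after 4 comparisons. The search repeatedly halves the search space by comparing with the middle element.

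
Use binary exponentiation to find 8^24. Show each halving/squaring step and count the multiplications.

Computing 8^24 by squaring (build up from 8^1; each line after the first costs one multiplication):

8^1 = 8
8^2 = (8^1)^2 = 8^2 = 64
8^3 = 8 * 8^2 = 8 * 64 = 512
8^6 = (8^3)^2 = 512^2 = 262144
8^12 = (8^6)^2 = 262144^2 = 68719476736
8^24 = (8^12)^2 = 68719476736^2 = 4722366482869645213696

Result: 4722366482869645213696
Multiplications needed: 5 (5 lines after 8^1)

8^24 = 4722366482869645213696. Using exponentiation by squaring, this requires 5 multiplications. The key idea: if the exponent is even, square the half-power; if odd, multiply by the base once.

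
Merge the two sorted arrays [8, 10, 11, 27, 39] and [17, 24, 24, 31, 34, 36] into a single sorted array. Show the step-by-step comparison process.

Merging process:

Compare 8 vs 17: take 8 from left. Merged: [8]
Compare 10 vs 17: take 10 from left. Merged: [8, 10]
Compare 11 vs 17: take 11 from left. Merged: [8, 10, 11]
Compare 27 vs 17: take 17 from right. Merged: [8, 10, 11, 17]
Compare 27 vs 24: take 24 from right. Merged: [8, 10, 11, 17, 24]
Compare 27 vs 24: take 24 from right. Merged: [8, 10, 11, 17, 24, 24]
Compare 27 vs 31: take 27 from left. Merged: [8, 10, 11, 17, 24, 24, 27]
Compare 39 vs 31: take 31 from right. Merged: [8, 10, 11, 17, 24, 24, 27, 31]
Compare 39 vs 34: take 34 from right. Merged: [8, 10, 11, 17, 24, 24, 27, 31, 34]
Compare 39 vs 36: take 36 from right. Merged: [8, 10, 11, 17, 24, 24, 27, 31, 34, 36]
Append remaining from left: [39]. Merged: [8, 10, 11, 17, 24, 24, 27, 31, 34, 36, 39]

Final merged array: [8, 10, 11, 17, 24, 24, 27, 31, 34, 36, 39]
Total comparisons: 10

The merged array is [8, 10, 11, 17, 24, 24, 27, 31, 34, 36, 39], requiring 10 comparisons. The merge step runs in O(n) time where n is the total number of elements.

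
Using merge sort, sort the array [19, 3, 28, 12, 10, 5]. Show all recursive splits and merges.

Merge sort trace:

Split: [19, 3, 28, 12, 10, 5] -> [19, 3, 28] and [12, 10, 5]
  Split: [19, 3, 28] -> [19] and [3, 28]
    Split: [3, 28] -> [3] and [28]
    Merge: [3] + [28] -> [3, 28]
  Merge: [19] + [3, 28] -> [3, 19, 28]
  Split: [12, 10, 5] -> [12] and [10, 5]
    Split: [10, 5] -> [10] and [5]
    Merge: [10] + [5] -> [5, 10]
  Merge: [12] + [5, 10] -> [5, 10, 12]
Merge: [3, 19, 28] + [5, 10, 12] -> [3, 5, 10, 12, 19, 28]

Final sorted array: [3, 5, 10, 12, 19, 28]

The merge sort proceeds by recursively splitting the array and merging sorted halves.
After all merges, the sorted array is [3, 5, 10, 12, 19, 28].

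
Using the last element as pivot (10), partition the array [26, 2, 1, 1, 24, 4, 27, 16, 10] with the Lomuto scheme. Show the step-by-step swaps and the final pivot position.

Lomuto partition with pivot = 10:

Initial array: [26, 2, 1, 1, 24, 4, 27, 16, 10]

arr[0]=26 > 10: no swap
arr[1]=2 <= 10: swap with position 0, array becomes [2, 26, 1, 1, 24, 4, 27, 16, 10]
arr[2]=1 <= 10: swap with position 1, array becomes [2, 1, 26, 1, 24, 4, 27, 16, 10]
arr[3]=1 <= 10: swap with position 2, array becomes [2, 1, 1, 26, 24, 4, 27, 16, 10]
arr[4]=24 > 10: no swap
arr[5]=4 <= 10: swap with position 3, array becomes [2, 1, 1, 4, 24, 26, 27, 16, 10]
arr[6]=27 > 10: no swap
arr[7]=16 > 10: no swap

Place pivot at position 4: [2, 1, 1, 4, 10, 26, 27, 16, 24]
Pivot position: 4

After partitioning with pivot 10, the array becomes [2, 1, 1, 4, 10, 26, 27, 16, 24]. The pivot is placed at index 4. All elements to the left of the pivot are <= 10, and all elements to the right are > 10.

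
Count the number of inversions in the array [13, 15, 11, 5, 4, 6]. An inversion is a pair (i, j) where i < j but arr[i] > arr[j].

Finding inversions in [13, 15, 11, 5, 4, 6]:

(0, 2): arr[0]=13 > arr[2]=11
(0, 3): arr[0]=13 > arr[3]=5
(0, 4): arr[0]=13 > arr[4]=4
(0, 5): arr[0]=13 > arr[5]=6
(1, 2): arr[1]=15 > arr[2]=11
(1, 3): arr[1]=15 > arr[3]=5
(1, 4): arr[1]=15 > arr[4]=4
(1, 5): arr[1]=15 > arr[5]=6
(2, 3): arr[2]=11 > arr[3]=5
(2, 4): arr[2]=11 > arr[4]=4
(2, 5): arr[2]=11 > arr[5]=6
(3, 4): arr[3]=5 > arr[4]=4

Total inversions: 12

The array has 12 inversion(s): (0,2), (0,3), (0,4), (0,5), (1,2), (1,3), (1,4), (1,5), (2,3), (2,4), (2,5), (3,4). Each pair (i,j) satisfies i < j and arr[i] > arr[j].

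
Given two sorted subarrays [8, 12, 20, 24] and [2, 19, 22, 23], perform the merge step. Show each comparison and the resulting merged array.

Merging process:

Compare 8 vs 2: take 2 from right. Merged: [2]
Compare 8 vs 19: take 8 from left. Merged: [2, 8]
Compare 12 vs 19: take 12 from left. Merged: [2, 8, 12]
Compare 20 vs 19: take 19 from right. Merged: [2, 8, 12, 19]
Compare 20 vs 22: take 20 from left. Merged: [2, 8, 12, 19, 20]
Compare 24 vs 22: take 22 from right. Merged: [2, 8, 12, 19, 20, 22]
Compare 24 vs 23: take 23 from right. Merged: [2, 8, 12, 19, 20, 22, 23]
Append remaining from left: [24]. Merged: [2, 8, 12, 19, 20, 22, 23, 24]

Final merged array: [2, 8, 12, 19, 20, 22, 23, 24]
Total comparisons: 7

The merged array is [2, 8, 12, 19, 20, 22, 23, 24], requiring 7 comparisons. The merge step runs in O(n) time where n is the total number of elements.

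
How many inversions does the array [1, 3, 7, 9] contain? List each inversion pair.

Finding inversions in [1, 3, 7, 9]:


Total inversions: 0

The array has 0 inversions. It is already sorted.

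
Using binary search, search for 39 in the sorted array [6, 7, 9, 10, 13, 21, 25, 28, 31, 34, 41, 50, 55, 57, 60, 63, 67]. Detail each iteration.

Binary search for 39 in [6, 7, 9, 10, 13, 21, 25, 28, 31, 34, 41, 50, 55, 57, 60, 63, 67]:

lo=0, hi=16, mid=8, arr[mid]=31 -> 31 < 39, search right half
lo=9, hi=16, mid=12, arr[mid]=55 -> 55 > 39, search left half
lo=9, hi=11, mid=10, arr[mid]=41 -> 41 > 39, search left half
lo=9, hi=9, mid=9, arr[mid]=34 -> 34 < 39, search right half
lo=10 > hi=9, target 39 not found

Binary search determines that 39 is not in the array after 4 comparisons. The search space was exhausted without finding the target.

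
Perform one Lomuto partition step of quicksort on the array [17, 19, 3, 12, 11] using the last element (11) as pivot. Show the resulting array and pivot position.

Lomuto partition with pivot = 11:

Initial array: [17, 19, 3, 12, 11]

arr[0]=17 > 11: no swap
arr[1]=19 > 11: no swap
arr[2]=3 <= 11: swap with position 0, array becomes [3, 19, 17, 12, 11]
arr[3]=12 > 11: no swap

Place pivot at position 1: [3, 11, 17, 12, 19]
Pivot position: 1

After partitioning with pivot 11, the array becomes [3, 11, 17, 12, 19]. The pivot is placed at index 1. All elements to the left of the pivot are <= 11, and all elements to the right are > 11.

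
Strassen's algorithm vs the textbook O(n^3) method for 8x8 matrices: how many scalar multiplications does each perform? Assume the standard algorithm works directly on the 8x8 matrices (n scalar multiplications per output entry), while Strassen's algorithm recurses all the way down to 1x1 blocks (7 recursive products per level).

Matrix multiplication for 8x8 matrices:

Standard algorithm: 8^3 = 512 multiplications
Strassen's algorithm: 7^(log2(8)) = 7^3 = 343 multiplications
Savings: 512 - 343 = 169 multiplications

Standard: 512 multiplications (8^3). Strassen: 343 multiplications (7^3). Strassen reduces 8 recursive multiplications to 7 at each level.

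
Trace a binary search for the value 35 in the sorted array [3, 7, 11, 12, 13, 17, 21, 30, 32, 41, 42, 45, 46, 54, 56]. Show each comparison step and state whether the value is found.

Binary search for 35 in [3, 7, 11, 12, 13, 17, 21, 30, 32, 41, 42, 45, 46, 54, 56]:

lo=0, hi=14, mid=7, arr[mid]=30 -> 30 < 35, search right half
lo=8, hi=14, mid=11, arr[mid]=45 -> 45 > 35, search left half
lo=8, hi=10, mid=9, arr[mid]=41 -> 41 > 35, search left half
lo=8, hi=8, mid=8, arr[mid]=32 -> 32 < 35, search right half
lo=9 > hi=8, target 35 not found

Binary search determines that 35 is not in the array after 4 comparisons. The search space was exhausted without finding the target.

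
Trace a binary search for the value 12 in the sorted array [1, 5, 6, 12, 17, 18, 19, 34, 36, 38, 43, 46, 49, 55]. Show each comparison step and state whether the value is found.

Binary search for 12 in [1, 5, 6, 12, 17, 18, 19, 34, 36, 38, 43, 46, 49, 55]:

lo=0, hi=13, mid=6, arr[mid]=19 -> 19 > 12, search left half
lo=0, hi=5, mid=2, arr[mid]=6 -> 6 < 12, search right half
lo=3, hi=5, mid=4, arr[mid]=17 -> 17 > 12, search left half
lo=3, hi=3, mid=3, arr[mid]=12 -> Found target at index 3!

Binary search finds 12 at index 3 after 4 comparisons. The search repeatedly halves the search space by comparing with the middle element.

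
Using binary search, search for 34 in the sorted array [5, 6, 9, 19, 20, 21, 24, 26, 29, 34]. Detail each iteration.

Binary search for 34 in [5, 6, 9, 19, 20, 21, 24, 26, 29, 34]:

lo=0, hi=9, mid=4, arr[mid]=20 -> 20 < 34, search right half
lo=5, hi=9, mid=7, arr[mid]=26 -> 26 < 34, search right half
lo=8, hi=9, mid=8, arr[mid]=29 -> 29 < 34, search right half
lo=9, hi=9, mid=9, arr[mid]=34 -> Found target at index 9!

Binary search finds 34 at index 9 after 4 comparisons. The search repeatedly halves the search space by comparing with the middle element.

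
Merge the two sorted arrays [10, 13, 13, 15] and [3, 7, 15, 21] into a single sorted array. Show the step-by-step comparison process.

Merging process:

Compare 10 vs 3: take 3 from right. Merged: [3]
Compare 10 vs 7: take 7 from right. Merged: [3, 7]
Compare 10 vs 15: take 10 from left. Merged: [3, 7, 10]
Compare 13 vs 15: take 13 from left. Merged: [3, 7, 10, 13]
Compare 13 vs 15: take 13 from left. Merged: [3, 7, 10, 13, 13]
Compare 15 vs 15: take 15 from left. Merged: [3, 7, 10, 13, 13, 15]
Append remaining from right: [15, 21]. Merged: [3, 7, 10, 13, 13, 15, 15, 21]

Final merged array: [3, 7, 10, 13, 13, 15, 15, 21]
Total comparisons: 6

The merged array is [3, 7, 10, 13, 13, 15, 15, 21], requiring 6 comparisons. The merge step runs in O(n) time where n is the total number of elements.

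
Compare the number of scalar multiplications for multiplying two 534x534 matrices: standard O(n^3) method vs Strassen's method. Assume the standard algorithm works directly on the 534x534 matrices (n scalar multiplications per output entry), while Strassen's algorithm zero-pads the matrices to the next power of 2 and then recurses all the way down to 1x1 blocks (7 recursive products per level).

Matrix multiplication for 534x534 matrices:

Strassen's algorithm requires power-of-2 dimensions. Pad 534x534 to 1024x1024 (next power of 2).

Standard algorithm: 534^3 = 152273304 multiplications
Strassen's algorithm: 7^(log2(1024)) = 7^10 = 282475249 multiplications
Difference: 152273304 - 282475249 = -130201945 (Strassen uses MORE here due to padding overhead — for small or just-over-power-of-2 n, padding can outweigh the per-level savings)

Standard: 152273304 multiplications (534^3). Strassen: 282475249 multiplications (7^10, after padding to 1024x1024). Strassen reduces 8 recursive multiplications to 7 at each level.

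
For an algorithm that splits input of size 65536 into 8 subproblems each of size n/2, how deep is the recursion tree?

For divide and conquer with division factor 2:

Problem sizes at each level:
Level 0: 65536
Level 1: 32768
Level 2: 16384
Level 3: 8192
Level 4: 4096
Level 5: 2048
Level 6: 1024
Level 7: 512
Level 8: 256
Level 9: 128
Level 10: 64
Level 11: 32
Level 12: 16
Level 13: 8
Level 14: 4
Level 15: 2
Level 16: 1

The root is level 0 and the size-1 base case is level 16 (the tree spans levels 0 through 16, i.e. 17 levels counting the root), so the depth is the number of divisions: log_2(65536) = 16

The recursion tree depth is log_2(65536) = 16. At each level, the problem size is divided by 2, so it takes 16 divisions to reduce to a base case of size 1. The algorithm makes 8 recursive calls at each level.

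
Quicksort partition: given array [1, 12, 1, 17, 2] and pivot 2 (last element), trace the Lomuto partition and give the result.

Lomuto partition with pivot = 2:

Initial array: [1, 12, 1, 17, 2]

arr[0]=1 <= 2: swap with position 0, array becomes [1, 12, 1, 17, 2]
arr[1]=12 > 2: no swap
arr[2]=1 <= 2: swap with position 1, array becomes [1, 1, 12, 17, 2]
arr[3]=17 > 2: no swap

Place pivot at position 2: [1, 1, 2, 17, 12]
Pivot position: 2

After partitioning with pivot 2, the array becomes [1, 1, 2, 17, 12]. The pivot is placed at index 2. All elements to the left of the pivot are <= 2, and all elements to the right are > 2.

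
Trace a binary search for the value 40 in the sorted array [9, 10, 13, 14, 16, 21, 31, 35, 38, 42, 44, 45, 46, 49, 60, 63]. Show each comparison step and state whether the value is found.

Binary search for 40 in [9, 10, 13, 14, 16, 21, 31, 35, 38, 42, 44, 45, 46, 49, 60, 63]:

lo=0, hi=15, mid=7, arr[mid]=35 -> 35 < 40, search right half
lo=8, hi=15, mid=11, arr[mid]=45 -> 45 > 40, search left half
lo=8, hi=10, mid=9, arr[mid]=42 -> 42 > 40, search left half
lo=8, hi=8, mid=8, arr[mid]=38 -> 38 < 40, search right half
lo=9 > hi=8, target 40 not found

Binary search determines that 40 is not in the array after 4 comparisons. The search space was exhausted without finding the target.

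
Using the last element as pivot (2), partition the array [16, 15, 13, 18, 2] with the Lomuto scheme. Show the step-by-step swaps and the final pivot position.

Lomuto partition with pivot = 2:

Initial array: [16, 15, 13, 18, 2]

arr[0]=16 > 2: no swap
arr[1]=15 > 2: no swap
arr[2]=13 > 2: no swap
arr[3]=18 > 2: no swap

Place pivot at position 0: [2, 15, 13, 18, 16]
Pivot position: 0

After partitioning with pivot 2, the array becomes [2, 15, 13, 18, 16]. The pivot is placed at index 0. All elements to the left of the pivot are <= 2, and all elements to the right are > 2.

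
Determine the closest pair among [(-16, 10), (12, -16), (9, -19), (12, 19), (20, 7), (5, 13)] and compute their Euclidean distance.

Computing all pairwise distances among 6 points:

d((-16, 10), (12, -16)) = 38.2099
d((-16, 10), (9, -19)) = 38.2884
d((-16, 10), (12, 19)) = 29.4109
d((-16, 10), (20, 7)) = 36.1248
d((-16, 10), (5, 13)) = 21.2132
d((12, -16), (9, -19)) = 4.2426 <-- minimum
d((12, -16), (12, 19)) = 35.0
d((12, -16), (20, 7)) = 24.3516
d((12, -16), (5, 13)) = 29.8329
d((9, -19), (12, 19)) = 38.1182
d((9, -19), (20, 7)) = 28.2312
d((9, -19), (5, 13)) = 32.249
d((12, 19), (20, 7)) = 14.4222
d((12, 19), (5, 13)) = 9.2195
d((20, 7), (5, 13)) = 16.1555

Closest pair: (12, -16) and (9, -19) with distance 4.2426

The closest pair is (12, -16) and (9, -19) with Euclidean distance 4.2426. For 6 points, brute-force pairwise comparison is shown above. For large n, the divide-and-conquer algorithm (sort by x, recurse on halves, check the dividing strip) achieves O(n log n).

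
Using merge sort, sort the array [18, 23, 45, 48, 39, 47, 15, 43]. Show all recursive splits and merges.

Merge sort trace:

Split: [18, 23, 45, 48, 39, 47, 15, 43] -> [18, 23, 45, 48] and [39, 47, 15, 43]
  Split: [18, 23, 45, 48] -> [18, 23] and [45, 48]
    Split: [18, 23] -> [18] and [23]
    Merge: [18] + [23] -> [18, 23]
    Split: [45, 48] -> [45] and [48]
    Merge: [45] + [48] -> [45, 48]
  Merge: [18, 23] + [45, 48] -> [18, 23, 45, 48]
  Split: [39, 47, 15, 43] -> [39, 47] and [15, 43]
    Split: [39, 47] -> [39] and [47]
    Merge: [39] + [47] -> [39, 47]
    Split: [15, 43] -> [15] and [43]
    Merge: [15] + [43] -> [15, 43]
  Merge: [39, 47] + [15, 43] -> [15, 39, 43, 47]
Merge: [18, 23, 45, 48] + [15, 39, 43, 47] -> [15, 18, 23, 39, 43, 45, 47, 48]

Final sorted array: [15, 18, 23, 39, 43, 45, 47, 48]

The merge sort proceeds by recursively splitting the array and merging sorted halves.
After all merges, the sorted array is [15, 18, 23, 39, 43, 45, 47, 48].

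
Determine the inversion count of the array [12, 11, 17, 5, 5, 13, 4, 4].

Finding inversions in [12, 11, 17, 5, 5, 13, 4, 4]:

(0, 1): arr[0]=12 > arr[1]=11
(0, 3): arr[0]=12 > arr[3]=5
(0, 4): arr[0]=12 > arr[4]=5
(0, 6): arr[0]=12 > arr[6]=4
(0, 7): arr[0]=12 > arr[7]=4
(1, 3): arr[1]=11 > arr[3]=5
(1, 4): arr[1]=11 > arr[4]=5
(1, 6): arr[1]=11 > arr[6]=4
(1, 7): arr[1]=11 > arr[7]=4
(2, 3): arr[2]=17 > arr[3]=5
(2, 4): arr[2]=17 > arr[4]=5
(2, 5): arr[2]=17 > arr[5]=13
(2, 6): arr[2]=17 > arr[6]=4
(2, 7): arr[2]=17 > arr[7]=4
(3, 6): arr[3]=5 > arr[6]=4
(3, 7): arr[3]=5 > arr[7]=4
(4, 6): arr[4]=5 > arr[6]=4
(4, 7): arr[4]=5 > arr[7]=4
(5, 6): arr[5]=13 > arr[6]=4
(5, 7): arr[5]=13 > arr[7]=4

Total inversions: 20

The array has 20 inversion(s): (0,1), (0,3), (0,4), (0,6), (0,7), (1,3), (1,4), (1,6), (1,7), (2,3), (2,4), (2,5), (2,6), (2,7), (3,6), (3,7), (4,6), (4,7), (5,6), (5,7). Each pair (i,j) satisfies i < j and arr[i] > arr[j].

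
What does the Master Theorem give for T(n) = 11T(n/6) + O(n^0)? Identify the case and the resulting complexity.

Master Theorem for T(n) = 11T(n/6) + O(n^0):

a = 11, b = 6, c = 0
log_b(a) = log_6(11) = 1.3383

Case 1: c = 0 < log_6(11) = 1.3383
T(n) = O(n^(log_6 11))

For T(n) = 11T(n/6) + O(n^0): log_6(11) = 1.3383. This is Case 1 of the Master Theorem (c < log_b(a), work dominated by leaves), giving O(n^(log_6 11)).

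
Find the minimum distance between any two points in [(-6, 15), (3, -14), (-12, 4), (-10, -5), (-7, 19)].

Computing all pairwise distances among 5 points:

d((-6, 15), (3, -14)) = 30.3645
d((-6, 15), (-12, 4)) = 12.53
d((-6, 15), (-10, -5)) = 20.3961
d((-6, 15), (-7, 19)) = 4.1231 <-- minimum
d((3, -14), (-12, 4)) = 23.4307
d((3, -14), (-10, -5)) = 15.8114
d((3, -14), (-7, 19)) = 34.4819
d((-12, 4), (-10, -5)) = 9.2195
d((-12, 4), (-7, 19)) = 15.8114
d((-10, -5), (-7, 19)) = 24.1868

Closest pair: (-6, 15) and (-7, 19) with distance 4.1231

The closest pair is (-6, 15) and (-7, 19) with Euclidean distance 4.1231. For 5 points, brute-force pairwise comparison is shown above. For large n, the divide-and-conquer algorithm (sort by x, recurse on halves, check the dividing strip) achieves O(n log n).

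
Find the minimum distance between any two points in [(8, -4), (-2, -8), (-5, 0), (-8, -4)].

Computing all pairwise distances among 4 points:

d((8, -4), (-2, -8)) = 10.7703
d((8, -4), (-5, 0)) = 13.6015
d((8, -4), (-8, -4)) = 16.0
d((-2, -8), (-5, 0)) = 8.544
d((-2, -8), (-8, -4)) = 7.2111
d((-5, 0), (-8, -4)) = 5.0 <-- minimum

Closest pair: (-5, 0) and (-8, -4) with distance 5.0

The closest pair is (-5, 0) and (-8, -4) with Euclidean distance 5.0. For 4 points, brute-force pairwise comparison is shown above. For large n, the divide-and-conquer algorithm (sort by x, recurse on halves, check the dividing strip) achieves O(n log n).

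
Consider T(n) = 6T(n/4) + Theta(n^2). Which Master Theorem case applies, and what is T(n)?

Master Theorem for T(n) = 6T(n/4) + O(n^2):

a = 6, b = 4, c = 2
log_b(a) = log_4(6) = 1.2925

Case 3: c = 2 > log_4(6) = 1.2925
T(n) = O(n^2) = O(n^2)

For T(n) = 6T(n/4) + O(n^2): log_4(6) = 1.2925. This is Case 3 of the Master Theorem (c > log_b(a), work dominated by root), giving O(n^2).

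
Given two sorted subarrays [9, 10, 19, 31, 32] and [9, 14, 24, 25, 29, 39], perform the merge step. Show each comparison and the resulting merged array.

Merging process:

Compare 9 vs 9: take 9 from left. Merged: [9]
Compare 10 vs 9: take 9 from right. Merged: [9, 9]
Compare 10 vs 14: take 10 from left. Merged: [9, 9, 10]
Compare 19 vs 14: take 14 from right. Merged: [9, 9, 10, 14]
Compare 19 vs 24: take 19 from left. Merged: [9, 9, 10, 14, 19]
Compare 31 vs 24: take 24 from right. Merged: [9, 9, 10, 14, 19, 24]
Compare 31 vs 25: take 25 from right. Merged: [9, 9, 10, 14, 19, 24, 25]
Compare 31 vs 29: take 29 from right. Merged: [9, 9, 10, 14, 19, 24, 25, 29]
Compare 31 vs 39: take 31 from left. Merged: [9, 9, 10, 14, 19, 24, 25, 29, 31]
Compare 32 vs 39: take 32 from left. Merged: [9, 9, 10, 14, 19, 24, 25, 29, 31, 32]
Append remaining from right: [39]. Merged: [9, 9, 10, 14, 19, 24, 25, 29, 31, 32, 39]

Final merged array: [9, 9, 10, 14, 19, 24, 25, 29, 31, 32, 39]
Total comparisons: 10

The merged array is [9, 9, 10, 14, 19, 24, 25, 29, 31, 32, 39], requiring 10 comparisons. The merge step runs in O(n) time where n is the total number of elements.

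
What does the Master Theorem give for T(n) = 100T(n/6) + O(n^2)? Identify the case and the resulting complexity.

Master Theorem for T(n) = 100T(n/6) + O(n^2):

a = 100, b = 6, c = 2
log_b(a) = log_6(100) = 2.5702

Case 1: c = 2 < log_6(100) = 2.5702
T(n) = O(n^(log_6 100))

For T(n) = 100T(n/6) + O(n^2): log_6(100) = 2.5702. This is Case 1 of the Master Theorem (c < log_b(a), work dominated by leaves), giving O(n^(log_6 100)).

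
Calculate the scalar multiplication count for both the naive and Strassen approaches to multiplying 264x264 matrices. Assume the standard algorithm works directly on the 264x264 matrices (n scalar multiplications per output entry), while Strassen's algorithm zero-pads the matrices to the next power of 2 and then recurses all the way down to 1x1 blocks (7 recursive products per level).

Matrix multiplication for 264x264 matrices:

Strassen's algorithm requires power-of-2 dimensions. Pad 264x264 to 512x512 (next power of 2).

Standard algorithm: 264^3 = 18399744 multiplications
Strassen's algorithm: 7^(log2(512)) = 7^9 = 40353607 multiplications
Difference: 18399744 - 40353607 = -21953863 (Strassen uses MORE here due to padding overhead — for small or just-over-power-of-2 n, padding can outweigh the per-level savings)

Standard: 18399744 multiplications (264^3). Strassen: 40353607 multiplications (7^9, after padding to 512x512). Strassen reduces 8 recursive multiplications to 7 at each level.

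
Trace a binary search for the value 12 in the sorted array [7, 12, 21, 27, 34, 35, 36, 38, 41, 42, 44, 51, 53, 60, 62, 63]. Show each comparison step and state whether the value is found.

Binary search for 12 in [7, 12, 21, 27, 34, 35, 36, 38, 41, 42, 44, 51, 53, 60, 62, 63]:

lo=0, hi=15, mid=7, arr[mid]=38 -> 38 > 12, search left half
lo=0, hi=6, mid=3, arr[mid]=27 -> 27 > 12, search left half
lo=0, hi=2, mid=1, arr[mid]=12 -> Found target at index 1!

Binary search finds 12 at index 1 after 3 comparisons. The search repeatedly halves the search space by comparing with the middle element.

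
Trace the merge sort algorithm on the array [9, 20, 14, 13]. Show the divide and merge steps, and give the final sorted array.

Merge sort trace:

Split: [9, 20, 14, 13] -> [9, 20] and [14, 13]
  Split: [9, 20] -> [9] and [20]
  Merge: [9] + [20] -> [9, 20]
  Split: [14, 13] -> [14] and [13]
  Merge: [14] + [13] -> [13, 14]
Merge: [9, 20] + [13, 14] -> [9, 13, 14, 20]

Final sorted array: [9, 13, 14, 20]

The merge sort proceeds by recursively splitting the array and merging sorted halves.
After all merges, the sorted array is [9, 13, 14, 20].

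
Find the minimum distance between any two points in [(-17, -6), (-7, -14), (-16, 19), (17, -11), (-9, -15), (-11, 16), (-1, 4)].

Computing all pairwise distances among 7 points:

d((-17, -6), (-7, -14)) = 12.8062
d((-17, -6), (-16, 19)) = 25.02
d((-17, -6), (17, -11)) = 34.3657
d((-17, -6), (-9, -15)) = 12.0416
d((-17, -6), (-11, 16)) = 22.8035
d((-17, -6), (-1, 4)) = 18.868
d((-7, -14), (-16, 19)) = 34.2053
d((-7, -14), (17, -11)) = 24.1868
d((-7, -14), (-9, -15)) = 2.2361 <-- minimum
d((-7, -14), (-11, 16)) = 30.2655
d((-7, -14), (-1, 4)) = 18.9737
d((-16, 19), (17, -11)) = 44.5982
d((-16, 19), (-9, -15)) = 34.7131
d((-16, 19), (-11, 16)) = 5.831
d((-16, 19), (-1, 4)) = 21.2132
d((17, -11), (-9, -15)) = 26.3059
d((17, -11), (-11, 16)) = 38.8973
d((17, -11), (-1, 4)) = 23.4307
d((-9, -15), (-11, 16)) = 31.0644
d((-9, -15), (-1, 4)) = 20.6155
d((-11, 16), (-1, 4)) = 15.6205

Closest pair: (-7, -14) and (-9, -15) with distance 2.2361

The closest pair is (-7, -14) and (-9, -15) with Euclidean distance 2.2361. For 7 points, brute-force pairwise comparison is shown above. For large n, the divide-and-conquer algorithm (sort by x, recurse on halves, check the dividing strip) achieves O(n log n).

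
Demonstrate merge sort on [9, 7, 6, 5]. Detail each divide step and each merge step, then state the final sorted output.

Merge sort trace:

Split: [9, 7, 6, 5] -> [9, 7] and [6, 5]
  Split: [9, 7] -> [9] and [7]
  Merge: [9] + [7] -> [7, 9]
  Split: [6, 5] -> [6] and [5]
  Merge: [6] + [5] -> [5, 6]
Merge: [7, 9] + [5, 6] -> [5, 6, 7, 9]

Final sorted array: [5, 6, 7, 9]

The merge sort proceeds by recursively splitting the array and merging sorted halves.
After all merges, the sorted array is [5, 6, 7, 9].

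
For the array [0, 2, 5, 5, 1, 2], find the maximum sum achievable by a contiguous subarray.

Using Kadane's algorithm on [0, 2, 5, 5, 1, 2]:

Scanning through the array:
Position 1 (value 2): max_ending_here = 2, max_so_far = 2
Position 2 (value 5): max_ending_here = 7, max_so_far = 7
Position 3 (value 5): max_ending_here = 12, max_so_far = 12
Position 4 (value 1): max_ending_here = 13, max_so_far = 13
Position 5 (value 2): max_ending_here = 15, max_so_far = 15

Maximum subarray: [0, 2, 5, 5, 1, 2]
Maximum sum: 15

The maximum subarray is [0, 2, 5, 5, 1, 2] with sum 15. This subarray runs from index 0 to index 5.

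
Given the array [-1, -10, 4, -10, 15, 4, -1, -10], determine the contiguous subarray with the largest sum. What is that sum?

Using Kadane's algorithm on [-1, -10, 4, -10, 15, 4, -1, -10]:

Scanning through the array:
Position 1 (value -10): max_ending_here = -10, max_so_far = -1
Position 2 (value 4): max_ending_here = 4, max_so_far = 4
Position 3 (value -10): max_ending_here = -6, max_so_far = 4
Position 4 (value 15): max_ending_here = 15, max_so_far = 15
Position 5 (value 4): max_ending_here = 19, max_so_far = 19
Position 6 (value -1): max_ending_here = 18, max_so_far = 19
Position 7 (value -10): max_ending_here = 8, max_so_far = 19

Maximum subarray: [15, 4]
Maximum sum: 19

The maximum subarray is [15, 4] with sum 19. This subarray runs from index 4 to index 5.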